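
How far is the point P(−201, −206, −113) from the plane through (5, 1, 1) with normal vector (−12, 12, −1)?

6

The plane has equation n·(r − (5, 1, 1)) = 0, i.e. n·r = -49.
d = |(-12)·(-201) + 12·(-206) + (-1)·(-113) − (-49)| / √(144 + 144 + 1) = |102| / 17 = 6.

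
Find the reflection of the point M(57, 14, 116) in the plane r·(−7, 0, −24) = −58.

n = (−7, 0, −24), |n|² = 625, n·M − (-58) = -3125, so t = -3125/625 = -5.
Foot F = M − (-5)·n = (22, 14, −4); the reflection is 2F − M = (−13, 14, −124).

(-13, 14, -124)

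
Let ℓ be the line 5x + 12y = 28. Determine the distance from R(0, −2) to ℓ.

The normal to the line is n = (5, 12) with |n| = 13.
|n·R − 28| = |-24 − 28| = 52, so the distance is 52/13 = 4.

4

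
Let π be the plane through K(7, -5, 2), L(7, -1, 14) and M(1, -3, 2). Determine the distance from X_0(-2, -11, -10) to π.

15√11/11

KL = (0, 4, 12) and KM = (-6, 2, 0), so a normal is n = KL × KM = (-24, -72, 24).
Then n·(-2, -11, -10) - 240 = 360.
|n| = √(576 + 5184 + 576) = 24√11, so the distance is |360|/(24√11) = 15/√11.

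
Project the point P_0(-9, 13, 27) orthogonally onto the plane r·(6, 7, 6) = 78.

(-15, 6, 21)

n = (6, 7, 6), |n|² = 121, and n·P_0 − 78 = 121.
t = 121/121 = 1, so the foot is P_0 − t·n = (-9, 13, 27) − 1·(6, 7, 6) = (-15, 6, 21).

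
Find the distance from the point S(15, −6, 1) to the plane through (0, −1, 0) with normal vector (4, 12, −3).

The plane has equation n·(r − (0, −1, 0)) = 0, i.e. n·r = -12.
d = |4·15 + 12·(-6) + (-3)·1 − (-12)| / √(16 + 144 + 9) = |-3| / 13 = 3/13.

3/13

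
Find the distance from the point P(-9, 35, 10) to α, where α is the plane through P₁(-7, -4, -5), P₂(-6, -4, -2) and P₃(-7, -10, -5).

21√10/10

P₁P₂ = (1, 0, 3) and P₁P₃ = (0, -6, 0), so a normal is n = P₁P₂ × P₁P₃ = (18, 0, -6).
Then n·(-9, 35, 10) - (-96) = -126.
|n| = √(324 + 0 + 36) = 6√10, so the distance is |-126|/(6√10) = 21√10/10.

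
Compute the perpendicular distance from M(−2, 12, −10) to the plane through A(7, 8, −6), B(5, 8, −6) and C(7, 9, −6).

4

AB = (−2, 0, 0) and AC = (0, 1, 0), so a normal is n = AB × AC = (0, 0, −2).
d = |(-2)·(-10) − 12| / √(0 + 0 + 4) = |8| / 2 = 4.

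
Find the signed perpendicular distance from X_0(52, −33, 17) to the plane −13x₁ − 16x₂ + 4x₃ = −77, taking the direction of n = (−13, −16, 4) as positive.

-1/7

n·X_0 − (-77) = -3.
|n| = 21, so the signed distance is -3/21 = -1/7.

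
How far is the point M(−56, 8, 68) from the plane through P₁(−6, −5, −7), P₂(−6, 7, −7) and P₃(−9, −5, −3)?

P₁P₂ = (0, 12, 0) and P₁P₃ = (−3, 0, 4), so a normal is n = P₁P₂ × P₁P₃ = (48, 0, 36).
n = (48, 0, 36); n·P − (-540) = 300; |n| = 60; distance = 300/60 = 5.

5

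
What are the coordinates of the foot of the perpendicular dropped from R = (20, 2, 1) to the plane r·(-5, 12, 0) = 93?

(15, 14, 1)

n = (-5, 12, 0), |n|² = 169, and n·R − 93 = -169.
t = -169/169 = -1, so the foot is R − t·n = (20, 2, 1) − (-1)·(-5, 12, 0) = (15, 14, 1).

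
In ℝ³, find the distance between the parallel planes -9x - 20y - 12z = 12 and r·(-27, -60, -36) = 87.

17/25

Divide the second equation by 3 to match normals: -9x - 20y - 12z = 29.
Both planes have normal n = (-9, -20, -12), |n| = 25. Any point on the first plane is at distance |29 − 12|/|n| = 17/25 from the second.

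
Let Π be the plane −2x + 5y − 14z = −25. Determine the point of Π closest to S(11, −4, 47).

(5, 11, 5)

The perpendicular from S has direction n = (−2, 5, −14): r = (11, −4, 47) + t(−2, 5, −14).
Substitute into the plane: n·(S + tn) = -25 gives -700 + 225t = -25, so t = 3.
Foot = (11, −4, 47) + 3·(−2, 5, −14) = (5, 11, 5).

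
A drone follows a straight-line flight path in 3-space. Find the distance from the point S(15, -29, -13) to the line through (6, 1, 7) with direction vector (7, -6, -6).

Direction vector d = (7, -6, -6).
AP = (9, -30, -20), and AP × d = (60, -86, 156).
|AP × d|² = 35332 and |d|² = 121, so the distance is √(35332/121) = √292 = 2√73.

2√73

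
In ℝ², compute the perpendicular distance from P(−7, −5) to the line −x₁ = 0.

7

The normal to the line is n = (−1, 0) with |n| = 1.
|n·P − 0| = |7 − 0| = 7, so the distance is 7/1 = 7.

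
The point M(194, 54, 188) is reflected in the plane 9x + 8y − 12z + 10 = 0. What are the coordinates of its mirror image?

(3370/17, 982/17, 3100/17)

With n = (9, 8, −12), the signed offset is (n·M − (-10))/|n|² = -68/289 = -4/17.
M' = M − 2t·n = (194, 54, 188) − (-8/17)·(9, 8, −12) = (3370/17, 982/17, 3100/17).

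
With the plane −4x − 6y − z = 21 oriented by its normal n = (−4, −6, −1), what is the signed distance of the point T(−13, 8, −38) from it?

21/√53

n·T − 21 = 21.
|n| = √53, so the signed distance is 21/√53.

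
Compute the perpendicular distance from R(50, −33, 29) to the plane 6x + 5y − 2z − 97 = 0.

20/√65

n = (6, 5, −2); n·P − 97 = -20; |n| = √65; distance = 20/√65 = 4√65/13.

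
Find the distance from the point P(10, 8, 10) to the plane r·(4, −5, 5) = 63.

13/√66

Normal vector n = (4, −5, 5), and n·(10, 8, 10) − 63 = −13.
|n| = √(16 + 25 + 25) = √66, so the distance is |-13|/√66 = 13√66/66.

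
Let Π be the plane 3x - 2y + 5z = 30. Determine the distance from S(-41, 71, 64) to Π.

Normal vector n = (3, -2, 5), and n·(-41, 71, 64) - 30 = 25.
|n| = √(9 + 4 + 25) = √38, so the distance is |25|/√38 = 25/√38.

25√38/38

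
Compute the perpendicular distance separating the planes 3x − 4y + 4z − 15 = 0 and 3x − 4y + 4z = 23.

8√41/41

Both planes have normal n = (3, −4, 4), |n| = √41. Any point on the first plane is at distance |23 − 15|/|n| = 8/√41 from the second.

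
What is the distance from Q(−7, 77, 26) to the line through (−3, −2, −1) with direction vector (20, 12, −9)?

Direction vector d = (20, 12, −9).
AP = (−4, 79, 27); AP·d = 625, |AP|² = 6986, |d|² = 625.
distance² = |AP|² − (AP·d)²/|d|² = 6986 − 390625/625 = 6361, so the distance is √6361.

√6361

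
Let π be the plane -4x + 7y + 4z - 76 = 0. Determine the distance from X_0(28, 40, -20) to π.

4/3

d = |(-4)·28 + 7·40 + 4·(-20) − 76| / √(16 + 49 + 16) = |12| / 9 = 4/3.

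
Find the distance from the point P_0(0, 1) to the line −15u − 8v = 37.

d = |(-15)·0 + (-8)·1 − 37| / √(225 + 64) = |-45|/17 = 45/17.

45/17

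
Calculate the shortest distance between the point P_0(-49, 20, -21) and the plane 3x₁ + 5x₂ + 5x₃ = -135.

17/√59

d = |3·(-49) + 5·20 + 5·(-21) − (-135)| / √(9 + 25 + 25) = |-17| / √59 = 17/√59.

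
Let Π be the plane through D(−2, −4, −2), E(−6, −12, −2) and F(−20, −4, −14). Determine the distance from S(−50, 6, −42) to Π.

√14

DE = (−4, −8, 0) and DF = (−18, 0, −12), so a normal is n = DE × DF = (96, −48, −144).
Then n·(−50, 6, −42) − 288 = 672.
|n| = √(9216 + 2304 + 20736) = 48√14, so the distance is |672|/(48√14) = √14.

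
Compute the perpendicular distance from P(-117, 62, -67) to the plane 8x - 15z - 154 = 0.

Normal vector n = (8, 0, -15), and n·(-117, 62, -67) - 154 = -85.
|n| = √(64 + 0 + 225) = 17, so the distance is |-85|/17 = 5.

5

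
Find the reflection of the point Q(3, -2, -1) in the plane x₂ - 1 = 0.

(3, 4, -1)

With n = (0, 1, 0), the signed offset is (n·Q − 1)/|n|² = -3/1 = -3.
Q' = Q − 2t·n = (3, -2, -1) − (-6)·(0, 1, 0) = (3, 4, -1).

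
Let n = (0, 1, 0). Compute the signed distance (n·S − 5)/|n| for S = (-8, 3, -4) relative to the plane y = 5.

-2

n·S − 5 = -2.
|n| = 1, so the signed distance is -2/1 = -2.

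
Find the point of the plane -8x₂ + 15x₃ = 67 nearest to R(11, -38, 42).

The perpendicular from R has direction n = (0, -8, 15): r = (11, -38, 42) + λ(0, -8, 15).
Substitute into the plane: n·(R + λn) = 67 gives 934 + 289λ = 67, so λ = -3.
Foot = (11, -38, 42) + (-3)·(0, -8, 15) = (11, -14, -3).

(11, -14, -3)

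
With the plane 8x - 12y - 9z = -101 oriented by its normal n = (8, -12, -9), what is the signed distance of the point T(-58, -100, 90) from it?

27/17

n·T − (-101) = 27.
|n| = 17, so the signed distance is 27/17.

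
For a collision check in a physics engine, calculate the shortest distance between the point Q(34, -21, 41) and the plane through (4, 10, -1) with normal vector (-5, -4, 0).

The plane has equation n·(r − (4, 10, -1)) = 0, i.e. n·r = -60.
Then n·(34, -21, 41) - (-60) = -26.
|n| = √(25 + 16 + 0) = √41, so the distance is |-26|/√41 = 26/√41.

26√41/41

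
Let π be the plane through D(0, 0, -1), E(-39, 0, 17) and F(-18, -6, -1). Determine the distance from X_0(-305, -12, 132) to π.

5

DE = (-39, 0, 18) and DF = (-18, -6, 0), so a normal is n = DE × DF = (108, -324, 234).
Then n·(-305, -12, 132) - (-234) = 2070.
|n| = √(11664 + 104976 + 54756) = 414, so the distance is |2070|/414 = 5.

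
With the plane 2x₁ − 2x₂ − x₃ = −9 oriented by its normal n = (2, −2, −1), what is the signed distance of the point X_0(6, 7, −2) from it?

n·X_0 − (-9) = 9.
|n| = 3, so the signed distance is 9/3 = 3.

3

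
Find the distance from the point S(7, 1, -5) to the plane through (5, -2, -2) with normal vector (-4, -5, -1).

10√42/21

The plane has equation n·(r − (5, -2, -2)) = 0, i.e. n·r = -8.
Then n·(7, 1, -5) - (-8) = -20.
|n| = √(16 + 25 + 1) = √42, so the distance is |-20|/√42 = 20/√42.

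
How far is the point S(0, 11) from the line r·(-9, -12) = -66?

The normal to the line is n = (-9, -12) with |n| = 15.
|n·S − (-66)| = |-132 − (-66)| = 66, so the distance is 66/15 = 22/5.

22/5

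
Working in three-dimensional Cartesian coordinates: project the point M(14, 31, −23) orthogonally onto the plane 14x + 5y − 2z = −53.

The perpendicular from M has direction n = (14, 5, −2): r = (14, 31, −23) + λ(14, 5, −2).
Substitute into the plane: n·(M + λn) = -53 gives 397 + 225λ = -53, so λ = -2.
Foot = (14, 31, −23) + (-2)·(14, 5, −2) = (−14, 21, −19).

(-14, 21, -19)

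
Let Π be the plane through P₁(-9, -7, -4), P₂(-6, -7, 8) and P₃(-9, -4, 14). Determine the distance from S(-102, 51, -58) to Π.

30√53/53

P₁P₂ = (3, 0, 12) and P₁P₃ = (0, 3, 18), so a normal is n = P₁P₂ × P₁P₃ = (-36, -54, 9).
Then n·(-102, 51, -58) - 666 = -270.
|n| = √(1296 + 2916 + 81) = 9√53, so the distance is |-270|/(9√53) = 30√53/53.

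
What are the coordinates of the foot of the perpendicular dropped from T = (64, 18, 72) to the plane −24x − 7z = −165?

(-8, 18, 51)

The perpendicular from T has direction n = (−24, 0, −7): r = (64, 18, 72) + λ(−24, 0, −7).
Substitute into the plane: n·(T + λn) = -165 gives -2040 + 625λ = -165, so λ = 3.
Foot = (64, 18, 72) + 3·(−24, 0, −7) = (−8, 18, 51).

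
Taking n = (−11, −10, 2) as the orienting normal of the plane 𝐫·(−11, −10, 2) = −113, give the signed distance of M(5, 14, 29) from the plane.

-8/5

n·M − (-113) = -24.
|n| = 15, so the signed distance is -24/15 = -8/5.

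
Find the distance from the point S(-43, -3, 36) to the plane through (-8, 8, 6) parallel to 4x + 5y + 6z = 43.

Parallel planes share the normal n = (4, 5, 6); since (-8, 8, 6) lies on the plane, its equation is 4x + 5y + 6z = 44.
d = |4·(-43) + 5·(-3) + 6·36 − 44| / √(16 + 25 + 36) = |-15| / √77 = 15√77/77.

15/√77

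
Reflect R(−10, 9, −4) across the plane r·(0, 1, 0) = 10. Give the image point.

With n = (0, 1, 0), the signed offset is (n·R − 10)/|n|² = -1/1 = -1.
R' = R − 2t·n = (−10, 9, −4) − (-2)·(0, 1, 0) = (−10, 11, −4).

(-10, 11, -4)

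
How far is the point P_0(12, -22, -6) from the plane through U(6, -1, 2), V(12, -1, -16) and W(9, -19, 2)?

UV = (6, 0, -18) and UW = (3, -18, 0), so a normal is n = UV × UW = (-324, -54, -108).
n = (-324, -54, -108); n·P − (-2106) = 54; |n| = 54√41; distance = 54/(54√41) = 1/√41.

√41/41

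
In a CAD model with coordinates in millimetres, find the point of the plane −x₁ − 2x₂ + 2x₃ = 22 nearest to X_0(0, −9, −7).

(-2, -13, -3)

The perpendicular from X_0 has direction n = (−1, −2, 2): r = (0, −9, −7) + λ(−1, −2, 2).
Substitute into the plane: n·(X_0 + λn) = 22 gives 4 + 9λ = 22, so λ = 2.
Foot = (0, −9, −7) + 2·(−1, −2, 2) = (−2, −13, −3).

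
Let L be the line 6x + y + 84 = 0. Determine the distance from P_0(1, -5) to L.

85/√37

The normal to the line is n = (6, 1) with |n| = √37.
|n·P_0 − (-84)| = |1 − (-84)| = 85, so the distance is 85/√37.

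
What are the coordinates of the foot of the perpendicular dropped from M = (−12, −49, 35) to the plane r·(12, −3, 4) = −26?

n = (12, −3, 4), |n|² = 169, and n·M − (-26) = 169.
t = 169/169 = 1, so the foot is M − t·n = (−12, −49, 35) − 1·(12, −3, 4) = (−24, −46, 31).

(-24, -46, 31)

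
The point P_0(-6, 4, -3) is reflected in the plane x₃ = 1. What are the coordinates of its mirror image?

(-6, 4, 5)

With n = (0, 0, 1), the signed offset is (n·P_0 − 1)/|n|² = -4/1 = -4.
P_0' = P_0 − 2t·n = (-6, 4, -3) − (-8)·(0, 0, 1) = (-6, 4, 5).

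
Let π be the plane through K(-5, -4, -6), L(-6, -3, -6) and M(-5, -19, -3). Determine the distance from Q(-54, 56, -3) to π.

26/(3√3)

KL = (-1, 1, 0) and KM = (0, -15, 3), so a normal is n = KL × KM = (3, 3, 15).
Then n·(-54, 56, -3) - (-117) = 78.
|n| = √(9 + 9 + 225) = 9√3, so the distance is |78|/(9√3) = 26/(3√3).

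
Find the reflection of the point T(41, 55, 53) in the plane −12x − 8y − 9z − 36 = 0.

n = (−12, −8, −9), |n|² = 289, n·T − 36 = -1445, so t = -1445/289 = -5.
Foot F = T − (-5)·n = (−19, 15, 8); the reflection is 2F − T = (−79, −25, −37).

(-79, -25, -37)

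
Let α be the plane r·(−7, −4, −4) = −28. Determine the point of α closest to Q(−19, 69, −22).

(-64/3, 203/3, -70/3)

The perpendicular from Q has direction n = (−7, −4, −4): r = (−19, 69, −22) + t(−7, −4, −4).
Substitute into the plane: n·(Q + tn) = -28 gives -55 + 81t = -28, so t = 1/3.
Foot = (−19, 69, −22) + (1/3)·(−7, −4, −4) = (−64/3, 203/3, −70/3).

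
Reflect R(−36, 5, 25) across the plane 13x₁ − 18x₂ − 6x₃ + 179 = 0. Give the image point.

n = (13, −18, −6), |n|² = 529, n·R − (-179) = -529, so t = -529/529 = -1.
Foot F = R − (-1)·n = (−23, −13, 19); the reflection is 2F − R = (−10, −31, 13).

(-10, -31, 13)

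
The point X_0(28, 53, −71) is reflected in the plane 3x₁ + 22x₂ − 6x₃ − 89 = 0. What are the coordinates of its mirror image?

(10, -79, -35)

With n = (3, 22, −6), the signed offset is (n·X_0 − 89)/|n|² = 1587/529 = 3.
X_0' = X_0 − 2t·n = (28, 53, −71) − 6·(3, 22, −6) = (10, −79, −35).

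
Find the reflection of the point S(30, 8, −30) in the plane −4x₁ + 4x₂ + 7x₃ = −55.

(6, 32, 12)

n = (−4, 4, 7), |n|² = 81, n·S − (-55) = -243, so t = -243/81 = -3.
Foot F = S − (-3)·n = (18, 20, −9); the reflection is 2F − S = (6, 32, 12).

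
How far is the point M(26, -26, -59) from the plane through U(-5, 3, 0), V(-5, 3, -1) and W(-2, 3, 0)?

29

UV = (0, 0, -1) and UW = (3, 0, 0), so a normal is n = UV × UW = (0, -3, 0).
n = (0, -3, 0); n·P − (-9) = 87; |n| = 3; distance = 87/3 = 29.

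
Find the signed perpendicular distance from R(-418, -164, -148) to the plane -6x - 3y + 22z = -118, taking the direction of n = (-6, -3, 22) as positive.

n·R − (-118) = -138.
|n| = 23, so the signed distance is -138/23 = -6.

-6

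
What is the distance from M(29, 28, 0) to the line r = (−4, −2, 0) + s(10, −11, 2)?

3√221

Direction vector d = (10, −11, 2).
AP = (33, 30, 0), and AP × d = (60, −66, −663).
|AP × d|² = 447525 and |d|² = 225, so the distance is √(447525/225) = √1989 = 3√221.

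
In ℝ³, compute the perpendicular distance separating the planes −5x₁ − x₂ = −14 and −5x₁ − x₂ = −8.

6/√26

With common normal n = (−5, −1, 0) (|n| = √26), the distance is |(-14) − (-8)|/|n| = 6/√26.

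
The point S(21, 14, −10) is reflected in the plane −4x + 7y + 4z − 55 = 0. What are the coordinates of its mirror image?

With n = (−4, 7, 4), the signed offset is (n·S − 55)/|n|² = -81/81 = -1.
S' = S − 2t·n = (21, 14, −10) − (-2)·(−4, 7, 4) = (13, 28, −2).

(13, 28, -2)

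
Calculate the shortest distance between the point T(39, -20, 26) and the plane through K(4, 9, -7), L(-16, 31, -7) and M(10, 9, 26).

29/15

KL = (-20, 22, 0) and KM = (6, 0, 33), so a normal is n = KL × KM = (726, 660, -132).
Then n·(39, -20, 26) - 9768 = 1914.
|n| = √(527076 + 435600 + 17424) = 990, so the distance is |1914|/990 = 29/15.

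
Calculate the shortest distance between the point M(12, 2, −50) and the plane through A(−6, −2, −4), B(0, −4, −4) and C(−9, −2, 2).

14√41/41

AB = (6, −2, 0) and AC = (−3, 0, 6), so a normal is n = AB × AC = (−12, −36, −6).
Then n·(12, 2, −50) − 168 = −84.
|n| = √(144 + 1296 + 36) = 6√41, so the distance is |-84|/(6√41) = 14√41/41.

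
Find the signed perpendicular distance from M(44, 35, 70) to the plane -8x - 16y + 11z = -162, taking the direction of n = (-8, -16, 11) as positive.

20/21

n·M − (-162) = 20.
|n| = 21, so the signed distance is 20/21.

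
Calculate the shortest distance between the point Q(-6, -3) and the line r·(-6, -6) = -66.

d = |(-6)·(-6) + (-6)·(-3) − (-66)| / √(36 + 36) = |120|/(6√2) = 10√2.

10√2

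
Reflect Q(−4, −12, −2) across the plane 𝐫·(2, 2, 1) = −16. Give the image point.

n = (2, 2, 1), |n|² = 9, n·Q − (-16) = -18, so t = -18/9 = -2.
Foot F = Q − (-2)·n = (0, −8, 0); the reflection is 2F − Q = (4, −4, 2).

(4, -4, 2)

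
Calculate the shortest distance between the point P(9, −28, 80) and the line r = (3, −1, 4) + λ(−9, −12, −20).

Direction vector d = (−9, −12, −20).
AP = (6, −27, 76); AP·d = -1250, |AP|² = 6541, |d|² = 625.
distance² = |AP|² − (AP·d)²/|d|² = 6541 − 1562500/625 = 4041, so the distance is 3√449.

3√449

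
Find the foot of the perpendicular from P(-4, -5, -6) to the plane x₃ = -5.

(-4, -5, -5)

n = (0, 0, 1), |n|² = 1, and n·P − (-5) = -1.
t = -1/1 = -1, so the foot is P − t·n = (-4, -5, -6) − (-1)·(0, 0, 1) = (-4, -5, -5).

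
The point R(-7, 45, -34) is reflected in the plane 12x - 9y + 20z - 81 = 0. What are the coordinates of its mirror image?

(41, 9, 46)

With n = (12, -9, 20), the signed offset is (n·R − 81)/|n|² = -1250/625 = -2.
R' = R − 2t·n = (-7, 45, -34) − (-4)·(12, -9, 20) = (41, 9, 46).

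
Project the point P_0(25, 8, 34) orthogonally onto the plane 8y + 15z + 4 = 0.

(25, -8, 4)

n = (0, 8, 15), |n|² = 289, and n·P_0 − (-4) = 578.
t = 578/289 = 2, so the foot is P_0 − t·n = (25, 8, 34) − 2·(0, 8, 15) = (25, -8, 4).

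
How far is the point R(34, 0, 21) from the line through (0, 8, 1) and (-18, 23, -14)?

2√61

A direction vector is d = (-18, 15, -15).
AP = (34, -8, 20), and AP × d = (-180, 150, 366).
|AP × d|² = 188856 and |d|² = 774, so the distance is √(188856/774) = √244 = 2√61.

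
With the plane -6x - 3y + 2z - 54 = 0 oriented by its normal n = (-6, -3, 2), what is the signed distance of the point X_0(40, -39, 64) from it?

n·X_0 − 54 = -49.
|n| = 7, so the signed distance is -49/7 = -7.

-7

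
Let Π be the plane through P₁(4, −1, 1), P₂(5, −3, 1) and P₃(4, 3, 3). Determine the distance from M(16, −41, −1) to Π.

P₁P₂ = (1, −2, 0) and P₁P₃ = (0, 4, 2), so a normal is n = P₁P₂ × P₁P₃ = (−4, −2, 4).
n = (−4, −2, 4); n·P − (-10) = 24; |n| = 6; distance = 24/6 = 4.

4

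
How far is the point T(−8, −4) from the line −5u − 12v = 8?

d = |(-5)·(-8) + (-12)·(-4) − 8| / √(25 + 144) = |80|/13 = 80/13.

80/13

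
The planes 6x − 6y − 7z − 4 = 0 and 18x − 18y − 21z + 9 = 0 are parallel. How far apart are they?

Divide the second equation by 3 to match normals: 6x − 6y − 7z = -3.
With common normal n = (6, −6, −7) (|n| = 11), the distance is |4 − (-3)|/|n| = 7/11.

7/11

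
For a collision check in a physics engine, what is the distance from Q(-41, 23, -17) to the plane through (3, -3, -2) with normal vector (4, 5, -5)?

29√66/66

The plane has equation n·(r − (3, -3, -2)) = 0, i.e. n·r = 7.
Then n·(-41, 23, -17) - 7 = 29.
|n| = √(16 + 25 + 25) = √66, so the distance is |29|/√66 = 29√66/66.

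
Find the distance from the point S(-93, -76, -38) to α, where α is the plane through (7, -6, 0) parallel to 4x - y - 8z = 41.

Parallel planes share the normal n = (4, -1, -8); since (7, -6, 0) lies on the plane, its equation is 4x - y - 8z = 34.
d = |4·(-93) + (-1)·(-76) + (-8)·(-38) − 34| / √(16 + 1 + 64) = |-26| / 9 = 26/9.

26/9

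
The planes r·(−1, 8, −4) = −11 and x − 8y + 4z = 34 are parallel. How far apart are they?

Divide the second equation by -1 to match normals: −x + 8y − 4z = -34.
Both planes have normal n = (−1, 8, −4), |n| = 9. Any point on the first plane is at distance |(-34) − (-11)|/|n| = 23/9 from the second.

23/9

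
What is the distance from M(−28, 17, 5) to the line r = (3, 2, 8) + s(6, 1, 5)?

Direction vector d = (6, 1, 5).
AP = (−31, 15, −3); AP·d = -186, |AP|² = 1195, |d|² = 62.
distance² = |AP|² − (AP·d)²/|d|² = 1195 − 34596/62 = 637, so the distance is 7√13.

7√13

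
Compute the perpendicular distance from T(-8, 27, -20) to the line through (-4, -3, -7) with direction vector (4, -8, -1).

2√89

Direction vector d = (4, -8, -1).
AP = (-4, 30, -13); AP·d = -243, |AP|² = 1085, |d|² = 81.
distance² = |AP|² − (AP·d)²/|d|² = 1085 − 59049/81 = 356, so the distance is 2√89.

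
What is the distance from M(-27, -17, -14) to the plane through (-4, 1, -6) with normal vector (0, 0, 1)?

The plane has equation n·(r − (-4, 1, -6)) = 0, i.e. n·r = -6.
d = |1·(-14) − (-6)| / √(0 + 0 + 1) = |-8| / 1 = 8.

8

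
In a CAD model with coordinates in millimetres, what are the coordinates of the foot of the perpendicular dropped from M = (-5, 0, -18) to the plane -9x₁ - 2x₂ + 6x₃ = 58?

The perpendicular from M has direction n = (-9, -2, 6): r = (-5, 0, -18) + λ(-9, -2, 6).
Substitute into the plane: n·(M + λn) = 58 gives -63 + 121λ = 58, so λ = 1.
Foot = (-5, 0, -18) + 1·(-9, -2, 6) = (-14, -2, -12).

(-14, -2, -12)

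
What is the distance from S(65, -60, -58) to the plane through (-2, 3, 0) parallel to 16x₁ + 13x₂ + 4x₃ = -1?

Parallel planes share the normal n = (16, 13, 4); since (-2, 3, 0) lies on the plane, its equation is 16x₁ + 13x₂ + 4x₃ = 7.
d = |16·65 + 13·(-60) + 4·(-58) − 7| / √(256 + 169 + 16) = |21| / 21 = 1.

1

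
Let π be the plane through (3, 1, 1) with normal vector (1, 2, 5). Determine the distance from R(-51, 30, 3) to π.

14/√30

The plane has equation n·(r − (3, 1, 1)) = 0, i.e. n·r = 10.
n = (1, 2, 5); n·P − 10 = 14; |n| = √30; distance = 14/√30.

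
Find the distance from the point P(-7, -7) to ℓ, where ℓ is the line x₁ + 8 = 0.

d = |1·(-7) + 0·(-7) − (-8)| / √(1 + 0) = |1|/1 = 1.

1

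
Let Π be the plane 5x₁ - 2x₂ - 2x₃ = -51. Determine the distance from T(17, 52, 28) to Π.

24/√33

n = (5, -2, -2); n·P − (-51) = -24; |n| = √33; distance = 24/√33.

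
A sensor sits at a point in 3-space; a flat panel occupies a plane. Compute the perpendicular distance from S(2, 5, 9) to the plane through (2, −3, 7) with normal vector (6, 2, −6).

The plane has equation n·(r − (2, −3, 7)) = 0, i.e. n·r = -36.
Then n·(2, 5, 9) − (−36) = 4.
|n| = √(36 + 4 + 36) = 2√19, so the distance is |4|/(2√19) = 2√19/19.

2/√19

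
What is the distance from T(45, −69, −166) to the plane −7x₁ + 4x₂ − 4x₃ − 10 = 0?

d = |(-7)·45 + 4·(-69) + (-4)·(-166) − 10| / √(49 + 16 + 16) = |63| / 9 = 7.

7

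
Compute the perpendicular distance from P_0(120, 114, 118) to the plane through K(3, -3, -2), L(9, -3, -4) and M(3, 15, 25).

9

KL = (6, 0, -2) and KM = (0, 18, 27), so a normal is n = KL × KM = (36, -162, 108).
d = |36·120 + (-162)·114 + 108·118 − 378| / √(1296 + 26244 + 11664) = |-1782| / 198 = 9.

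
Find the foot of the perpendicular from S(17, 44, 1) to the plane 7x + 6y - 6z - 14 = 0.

n = (7, 6, -6), |n|² = 121, and n·S − 14 = 363.
t = 363/121 = 3, so the foot is S − t·n = (17, 44, 1) − 3·(7, 6, -6) = (-4, 26, 19).

(-4, 26, 19)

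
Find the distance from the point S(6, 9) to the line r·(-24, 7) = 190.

271/25

The normal to the line is n = (-24, 7) with |n| = 25.
|n·S − 190| = |-81 − 190| = 271, so the distance is 271/25.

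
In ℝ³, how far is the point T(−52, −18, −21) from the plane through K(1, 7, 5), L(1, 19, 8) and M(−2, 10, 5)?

13√2/3

KL = (0, 12, 3) and KM = (−3, 3, 0), so a normal is n = KL × KM = (−9, −9, 36).
Then n·(−52, −18, −21) − 108 = −234.
|n| = √(81 + 81 + 1296) = 27√2, so the distance is |-234|/(27√2) = 13√2/3.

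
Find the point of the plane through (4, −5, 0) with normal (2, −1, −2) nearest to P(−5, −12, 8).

The perpendicular from P has direction n = (2, −1, −2): r = (−5, −12, 8) + t(2, −1, −2).
Substitute into the plane: n·(P + tn) = 13 gives -14 + 9t = 13, so t = 3.
Foot = (−5, −12, 8) + 3·(2, −1, −2) = (1, −15, 2).

(1, -15, 2)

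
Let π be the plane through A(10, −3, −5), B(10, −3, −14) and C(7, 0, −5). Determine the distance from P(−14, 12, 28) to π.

AB = (0, 0, −9) and AC = (−3, 3, 0), so a normal is n = AB × AC = (27, 27, 0).
n = (27, 27, 0); n·P − 189 = -243; |n| = 27√2; distance = 243/(27√2) = 9√2/2.

9/√2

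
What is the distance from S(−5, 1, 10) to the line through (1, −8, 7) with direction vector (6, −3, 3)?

Direction vector d = (6, −3, 3).
AP = (−6, 9, 3), and AP × d = (36, 36, −36).
|AP × d|² = 3888 and |d|² = 54, so the distance is √(3888/54) = √72 = 6√2.

6√2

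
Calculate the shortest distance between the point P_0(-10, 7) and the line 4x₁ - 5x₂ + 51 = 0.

24/√41

d = |4·(-10) + (-5)·7 − (-51)| / √(16 + 25) = |-24|/√41 = 24/√41.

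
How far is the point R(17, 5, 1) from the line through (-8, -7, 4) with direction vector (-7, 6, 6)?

3√73

Direction vector d = (-7, 6, 6).
AP = (25, 12, -3); AP·d = -121, |AP|² = 778, |d|² = 121.
distance² = |AP|² − (AP·d)²/|d|² = 778 − 14641/121 = 657, so the distance is 3√73.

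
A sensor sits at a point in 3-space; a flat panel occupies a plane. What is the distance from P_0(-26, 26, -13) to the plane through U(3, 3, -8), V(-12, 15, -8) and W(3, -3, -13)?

UV = (-15, 12, 0) and UW = (0, -6, -5), so a normal is n = UV × UW = (-60, -75, 90).
Then n·(-26, 26, -13) - (-1125) = -435.
|n| = √(3600 + 5625 + 8100) = 15√77, so the distance is |-435|/(15√77) = 29√77/77.

29/√77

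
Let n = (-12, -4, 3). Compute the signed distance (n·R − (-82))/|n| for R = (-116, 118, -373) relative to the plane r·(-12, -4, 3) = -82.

n·R − (-82) = -117.
|n| = 13, so the signed distance is -117/13 = -9.

-9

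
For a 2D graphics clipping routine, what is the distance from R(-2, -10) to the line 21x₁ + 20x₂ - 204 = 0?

d = |21·(-2) + 20·(-10) − 204| / √(441 + 400) = |-446|/29 = 446/29.

446/29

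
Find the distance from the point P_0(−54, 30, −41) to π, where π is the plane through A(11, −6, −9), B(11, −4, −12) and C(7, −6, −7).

3√14/2

AB = (0, 2, −3) and AC = (−4, 0, 2), so a normal is n = AB × AC = (4, 12, 8).
d = |4·(-54) + 12·30 + 8·(-41) − (-100)| / √(16 + 144 + 64) = |-84| / (4√14) = 21/√14.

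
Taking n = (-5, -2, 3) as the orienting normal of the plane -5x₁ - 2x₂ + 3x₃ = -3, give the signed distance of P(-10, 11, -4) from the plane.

n·P − (-3) = 19.
|n| = √38, so the signed distance is √38/2.

√38/2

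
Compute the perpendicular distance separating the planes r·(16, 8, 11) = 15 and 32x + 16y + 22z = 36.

Divide the second equation by 2 to match normals: 16x + 8y + 11z = 18.
Both planes have normal n = (16, 8, 11), |n| = 21. Any point on the first plane is at distance |18 − 15|/|n| = 3/21 = 1/7 from the second.

1/7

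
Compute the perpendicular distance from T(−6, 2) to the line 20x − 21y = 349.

511/29

d = |20·(-6) + (-21)·2 − 349| / √(400 + 441) = |-511|/29 = 511/29.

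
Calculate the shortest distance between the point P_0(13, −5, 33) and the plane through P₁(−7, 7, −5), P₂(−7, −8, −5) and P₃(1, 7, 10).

P₁P₂ = (0, −15, 0) and P₁P₃ = (8, 0, 15), so a normal is n = P₁P₂ × P₁P₃ = (−225, 0, 120).
n = (−225, 0, 120); n·P − 975 = 60; |n| = 255; distance = 60/255 = 4/17.

4/17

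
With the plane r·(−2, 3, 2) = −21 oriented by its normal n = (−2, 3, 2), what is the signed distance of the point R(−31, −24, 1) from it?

n·R − (-21) = 13.
|n| = √17, so the signed distance is 13√17/17.

13√17/17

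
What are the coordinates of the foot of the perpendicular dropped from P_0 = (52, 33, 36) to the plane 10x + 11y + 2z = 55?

n = (10, 11, 2), |n|² = 225, and n·P_0 − 55 = 900.
t = 900/225 = 4, so the foot is P_0 − t·n = (52, 33, 36) − 4·(10, 11, 2) = (12, -11, 28).

(12, -11, 28)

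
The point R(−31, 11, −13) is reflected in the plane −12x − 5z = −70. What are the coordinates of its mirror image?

n = (−12, 0, −5), |n|² = 169, n·R − (-70) = 507, so t = 507/169 = 3.
Foot F = R − 3·n = (5, 11, 2); the reflection is 2F − R = (41, 11, 17).

(41, 11, 17)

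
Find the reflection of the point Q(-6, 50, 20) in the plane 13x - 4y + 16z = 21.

n = (13, -4, 16), |n|² = 441, n·Q − 21 = 21, so t = 21/441 = 1/21.
Foot F = Q − (1/21)·n = (-139/21, 1054/21, 404/21); the reflection is 2F − Q = (-152/21, 1058/21, 388/21).

(-152/21, 1058/21, 388/21)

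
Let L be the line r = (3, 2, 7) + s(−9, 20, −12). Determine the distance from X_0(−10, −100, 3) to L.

2√1241

Direction vector d = (−9, 20, −12).
AP = (−13, −102, −4), and AP × d = (1304, −120, −1178).
|AP × d|² = 3102500 and |d|² = 625, so the distance is √(3102500/625) = √4964 = 2√1241.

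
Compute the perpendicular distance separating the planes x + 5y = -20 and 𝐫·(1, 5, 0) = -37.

Both planes have normal n = (1, 5, 0), |n| = √26. Any point on the first plane is at distance |(-37) − (-20)|/|n| = 17/√26 = 17√26/26 from the second.

17/√26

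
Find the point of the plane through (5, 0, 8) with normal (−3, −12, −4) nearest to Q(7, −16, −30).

n = (−3, −12, −4), |n|² = 169, and n·Q − (-47) = 338.
t = 338/169 = 2, so the foot is Q − t·n = (7, −16, −30) − 2·(−3, −12, −4) = (13, 8, −22).

(13, 8, -22)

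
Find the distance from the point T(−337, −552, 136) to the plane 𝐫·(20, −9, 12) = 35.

7

d = |20·(-337) + (-9)·(-552) + 12·136 − 35| / √(400 + 81 + 144) = |-175| / 25 = 7.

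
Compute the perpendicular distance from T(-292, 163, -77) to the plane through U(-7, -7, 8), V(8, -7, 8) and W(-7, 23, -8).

5

UV = (15, 0, 0) and UW = (0, 30, -16), so a normal is n = UV × UW = (0, 240, 450).
Then n·(-292, 163, -77) - 1920 = 2550.
|n| = √(0 + 57600 + 202500) = 510, so the distance is |2550|/510 = 5.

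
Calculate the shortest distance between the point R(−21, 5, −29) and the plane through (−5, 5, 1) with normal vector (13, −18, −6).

The plane has equation n·(r − (−5, 5, 1)) = 0, i.e. n·r = -161.
n = (13, −18, −6); n·P − (-161) = -28; |n| = 23; distance = 28/23.

28/23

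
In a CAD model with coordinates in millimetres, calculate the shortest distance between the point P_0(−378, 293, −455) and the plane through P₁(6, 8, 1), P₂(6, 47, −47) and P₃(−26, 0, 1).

8

P₁P₂ = (0, 39, −48) and P₁P₃ = (−32, −8, 0), so a normal is n = P₁P₂ × P₁P₃ = (−384, 1536, 1248).
Then n·(−378, 293, −455) − 11232 = 16128.
|n| = √(147456 + 2359296 + 1557504) = 2016, so the distance is |16128|/2016 = 8.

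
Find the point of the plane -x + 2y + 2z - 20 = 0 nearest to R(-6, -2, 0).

(-8, 2, 4)

n = (-1, 2, 2), |n|² = 9, and n·R − 20 = -18.
t = -18/9 = -2, so the foot is R − t·n = (-6, -2, 0) − (-2)·(-1, 2, 2) = (-8, 2, 4).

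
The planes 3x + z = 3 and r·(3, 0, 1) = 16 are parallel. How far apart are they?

With common normal n = (3, 0, 1) (|n| = √10), the distance is |3 − 16|/|n| = 13/√10.

13/√10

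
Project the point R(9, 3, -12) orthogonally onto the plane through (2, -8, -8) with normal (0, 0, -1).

n = (0, 0, -1), |n|² = 1, and n·R − 8 = 4.
t = 4/1 = 4, so the foot is R − t·n = (9, 3, -12) − 4·(0, 0, -1) = (9, 3, -8).

(9, 3, -8)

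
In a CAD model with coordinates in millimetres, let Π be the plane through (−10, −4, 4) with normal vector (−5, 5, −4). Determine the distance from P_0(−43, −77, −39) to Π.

The plane has equation n·(r − (−10, −4, 4)) = 0, i.e. n·r = 14.
Then n·(−43, −77, −39) − 14 = −28.
|n| = √(25 + 25 + 16) = √66, so the distance is |-28|/√66 = 28/√66.

28/√66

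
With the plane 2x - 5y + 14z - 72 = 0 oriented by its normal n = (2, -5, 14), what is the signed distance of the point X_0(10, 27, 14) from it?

3/5

n·X_0 − 72 = 9.
|n| = 15, so the signed distance is 9/15 = 3/5.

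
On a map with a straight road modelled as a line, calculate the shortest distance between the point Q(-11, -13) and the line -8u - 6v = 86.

8

The normal to the line is n = (-8, -6) with |n| = 10.
|n·Q − 86| = |166 − 86| = 80, so the distance is 80/10 = 8.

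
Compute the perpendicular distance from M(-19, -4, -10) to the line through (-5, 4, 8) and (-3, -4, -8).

A direction vector is d = (2, -8, -16).
AP = (-14, -8, -18), and AP × d = (-16, -260, 128).
|AP × d|² = 84240 and |d|² = 324, so the distance is √(84240/324) = √260 = 2√65.

2√65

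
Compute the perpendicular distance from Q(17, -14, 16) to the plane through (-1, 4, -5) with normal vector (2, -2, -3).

9/√17

The plane has equation n·(r − (-1, 4, -5)) = 0, i.e. n·r = 5.
d = |2·17 + (-2)·(-14) + (-3)·16 − 5| / √(4 + 4 + 9) = |9| / √17 = 9/√17.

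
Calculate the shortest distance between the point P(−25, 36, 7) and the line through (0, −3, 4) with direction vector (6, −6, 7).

√1066

Direction vector d = (6, −6, 7).
AP = (−25, 39, 3), and AP × d = (291, 193, −84).
|AP × d|² = 128986 and |d|² = 121, so the distance is √(128986/121) = √1066.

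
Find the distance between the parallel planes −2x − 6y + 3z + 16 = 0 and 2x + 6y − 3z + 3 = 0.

Divide the second equation by -1 to match normals: −2x − 6y + 3z = 3.
With common normal n = (−2, −6, 3) (|n| = 7), the distance is |(-16) − 3|/|n| = 19/7.

19/7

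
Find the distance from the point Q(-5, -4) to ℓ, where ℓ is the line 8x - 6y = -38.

11/5

The normal to the line is n = (8, -6) with |n| = 10.
|n·Q − (-38)| = |-16 − (-38)| = 22, so the distance is 22/10 = 11/5.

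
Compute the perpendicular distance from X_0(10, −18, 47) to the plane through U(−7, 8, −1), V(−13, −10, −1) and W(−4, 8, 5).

UV = (−6, −18, 0) and UW = (3, 0, 6), so a normal is n = UV × UW = (−108, 36, 54).
n = (−108, 36, 54); n·P − 990 = -180; |n| = 126; distance = 180/126 = 10/7.

10/7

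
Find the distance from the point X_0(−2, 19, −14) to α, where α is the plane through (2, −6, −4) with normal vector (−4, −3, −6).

The plane has equation n·(r − (2, −6, −4)) = 0, i.e. n·r = 34.
d = |(-4)·(-2) + (-3)·19 + (-6)·(-14) − 34| / √(16 + 9 + 36) = |1| / √61 = √61/61.

√61/61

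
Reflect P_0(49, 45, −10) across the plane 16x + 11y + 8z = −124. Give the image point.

n = (16, 11, 8), |n|² = 441, n·P_0 − (-124) = 1323, so t = 1323/441 = 3.
Foot F = P_0 − 3·n = (1, 12, −34); the reflection is 2F − P_0 = (−47, −21, −58).

(-47, -21, -58)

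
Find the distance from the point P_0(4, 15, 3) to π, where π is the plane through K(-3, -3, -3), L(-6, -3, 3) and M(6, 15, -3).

2/√6

KL = (-3, 0, 6) and KM = (9, 18, 0), so a normal is n = KL × KM = (-108, 54, -54).
Then n·(4, 15, 3) - 324 = -108.
|n| = √(11664 + 2916 + 2916) = 54√6, so the distance is |-108|/(54√6) = 2/√6.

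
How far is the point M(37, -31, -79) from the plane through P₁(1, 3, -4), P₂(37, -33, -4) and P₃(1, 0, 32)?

3

P₁P₂ = (36, -36, 0) and P₁P₃ = (0, -3, 36), so a normal is n = P₁P₂ × P₁P₃ = (-1296, -1296, -108).
Then n·(37, -31, -79) - (-4752) = 5508.
|n| = √(1679616 + 1679616 + 11664) = 1836, so the distance is |5508|/1836 = 3.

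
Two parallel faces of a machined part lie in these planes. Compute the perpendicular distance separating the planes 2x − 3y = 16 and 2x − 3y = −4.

Both planes have normal n = (2, −3, 0), |n| = √13. Any point on the first plane is at distance |(-4) − 16|/|n| = 20/√13 from the second.

20/√13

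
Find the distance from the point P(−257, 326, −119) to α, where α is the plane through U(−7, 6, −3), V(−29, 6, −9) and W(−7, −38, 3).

UV = (−22, 0, −6) and UW = (0, −44, 6), so a normal is n = UV × UW = (−264, 132, 968).
Then n·(−257, 326, −119) − (−264) = −4048.
|n| = √(69696 + 17424 + 937024) = 1012, so the distance is |-4048|/1012 = 4.

4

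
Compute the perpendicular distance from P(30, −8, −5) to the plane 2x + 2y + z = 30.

3

Normal vector n = (2, 2, 1), and n·(30, −8, −5) − 30 = 9.
|n| = √(4 + 4 + 1) = 3, so the distance is |9|/3 = 3.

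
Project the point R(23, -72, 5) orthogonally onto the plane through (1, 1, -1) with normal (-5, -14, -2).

n = (-5, -14, -2), |n|² = 225, and n·R − (-17) = 900.
t = 900/225 = 4, so the foot is R − t·n = (23, -72, 5) − 4·(-5, -14, -2) = (43, -16, 13).

(43, -16, 13)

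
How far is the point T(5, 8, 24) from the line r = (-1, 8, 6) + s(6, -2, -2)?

6√10

Direction vector d = (6, -2, -2).
AP = (6, 0, 18), and AP × d = (36, 120, -12).
|AP × d|² = 15840 and |d|² = 44, so the distance is √(15840/44) = √360 = 6√10.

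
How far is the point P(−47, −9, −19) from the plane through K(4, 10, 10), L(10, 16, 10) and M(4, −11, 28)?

1

KL = (6, 6, 0) and KM = (0, −21, 18), so a normal is n = KL × KM = (108, −108, −126).
Then n·(−47, −9, −19) − (−1908) = 198.
|n| = √(11664 + 11664 + 15876) = 198, so the distance is |198|/198 = 1.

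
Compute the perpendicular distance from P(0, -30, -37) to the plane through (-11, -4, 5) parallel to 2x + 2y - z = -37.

4

Parallel planes share the normal n = (2, 2, -1); since (-11, -4, 5) lies on the plane, its equation is 2x + 2y - z = -35.
Then n·(0, -30, -37) - (-35) = 12.
|n| = √(4 + 4 + 1) = 3, so the distance is |12|/3 = 4.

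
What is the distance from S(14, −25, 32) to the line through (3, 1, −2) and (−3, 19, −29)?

√17

A direction vector is d = (−6, 18, −27).
AP = (11, −26, 34), and AP × d = (90, 93, 42).
|AP × d|² = 18513 and |d|² = 1089, so the distance is √(18513/1089) = √17.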